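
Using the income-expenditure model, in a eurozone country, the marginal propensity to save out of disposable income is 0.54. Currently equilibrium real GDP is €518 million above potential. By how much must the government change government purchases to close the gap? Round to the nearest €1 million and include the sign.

−€280 million

MPC = 1 − MPS = 1 − 0.54 = 0.46.
Spending multiplier = 1/(1 − MPC) = 1/(1 − 0.46) = 1/0.54 ≈ 1.852.
Need ΔY = −€518 million, so ΔG = ΔY/k = (−€518 million) × 0.54 ≈ −€280 million.
The government should cut government purchases by €280 million.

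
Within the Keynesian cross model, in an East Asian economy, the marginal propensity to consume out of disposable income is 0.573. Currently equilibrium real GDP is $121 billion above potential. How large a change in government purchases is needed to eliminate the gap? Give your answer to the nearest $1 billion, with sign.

−$52 billion

Spending multiplier = 1/(1 − MPC) = 1/(1 − 0.573) = 1/0.427 ≈ 2.342.
Need ΔY = −$121 billion, so ΔG = ΔY/k = (−$121 billion) × 0.427 ≈ −$52 billion.
The government should cut government purchases by $52 billion.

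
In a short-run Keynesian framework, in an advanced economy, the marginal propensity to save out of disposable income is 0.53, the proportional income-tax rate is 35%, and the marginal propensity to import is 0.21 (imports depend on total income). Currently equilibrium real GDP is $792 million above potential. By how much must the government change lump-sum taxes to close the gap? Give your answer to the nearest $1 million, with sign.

MPC = 1 − MPS = 1 − 0.53 = 0.47.
Spending multiplier = 1/(1 − c(1−t) + m) = 1/(1 − 0.47×0.65 + 0.21) = 1/0.9045 ≈ 1.106.
Tax multiplier = −c·k = −0.47/0.9045 ≈ −0.52. Need ΔY = −$792 million, so ΔT = ΔY/(−c·k) = −(−$792 million) × 0.9045 / 0.47 ≈ +$1,524 million.
The government should raise lump-sum taxes by $1,524 million.

+$1,524 million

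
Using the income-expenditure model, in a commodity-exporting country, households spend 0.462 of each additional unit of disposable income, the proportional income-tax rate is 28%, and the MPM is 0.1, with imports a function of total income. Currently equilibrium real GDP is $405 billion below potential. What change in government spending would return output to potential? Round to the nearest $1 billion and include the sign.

Spending multiplier = 1/(1 − c(1−t) + m) = 1/(1 − 0.462×0.72 + 0.1) = 1/0.76736 ≈ 1.303.
Need ΔY = +$405 billion, so ΔG = ΔY/k = (+$405 billion) × 0.76736 ≈ +$311 billion.
The government should increase government spending by $311 billion.

+$311 billion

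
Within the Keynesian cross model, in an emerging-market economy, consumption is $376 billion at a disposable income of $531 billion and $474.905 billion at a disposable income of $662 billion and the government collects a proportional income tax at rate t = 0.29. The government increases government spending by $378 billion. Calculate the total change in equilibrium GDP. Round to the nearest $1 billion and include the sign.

+$815 billion

MPC = ΔC/ΔYd = (474.905 − 376)/(662 − 531) = 98.905/131 = 0.755.
Expenditure multiplier = 1/(1 − c(1−t)) = 1/(1 − 0.755×0.71) = 1/0.46395 ≈ 2.155.
ΔY = k × ΔG = (+$378 billion) / 0.46395 ≈ +$815 billion.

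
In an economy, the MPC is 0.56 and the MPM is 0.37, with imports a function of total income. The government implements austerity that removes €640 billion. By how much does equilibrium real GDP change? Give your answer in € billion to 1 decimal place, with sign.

−€790.1 billion

Government-spending multiplier = 1/(1 − c + m) = 1/(1 − 0.56 + 0.37) = 1/0.81 ≈ 1.235.
ΔY = k × ΔG = (−€640 billion) / 0.81 ≈ −€790.1 billion.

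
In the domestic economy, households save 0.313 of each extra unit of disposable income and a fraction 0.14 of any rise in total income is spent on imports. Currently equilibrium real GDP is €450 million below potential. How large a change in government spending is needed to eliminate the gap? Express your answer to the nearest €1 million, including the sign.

+€204 million

MPC = 1 − MPS = 1 − 0.313 = 0.687.
Spending multiplier = 1/(1 − c + m) = 1/(1 − 0.687 + 0.14) = 1/0.453 ≈ 2.208.
Need ΔY = +€450 million, so ΔG = ΔY/k = (+€450 million) × 0.453 ≈ +€204 million.
The government should increase government spending by €204 million.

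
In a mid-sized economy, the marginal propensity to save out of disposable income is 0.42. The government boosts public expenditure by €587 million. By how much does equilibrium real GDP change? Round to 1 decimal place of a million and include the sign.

+€1,397.6 million

MPC = 1 − MPS = 1 − 0.42 = 0.58.
Spending multiplier = 1/(1 − MPC) = 1/(1 − 0.58) = 1/0.42 ≈ 2.381.
ΔY = k × ΔG = (+€587 million) / 0.42 ≈ +€1,397.6 million.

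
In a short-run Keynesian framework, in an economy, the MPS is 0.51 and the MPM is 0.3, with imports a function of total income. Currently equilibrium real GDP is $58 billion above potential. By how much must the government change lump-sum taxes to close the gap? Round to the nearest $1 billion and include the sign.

MPC = 1 − MPS = 1 − 0.51 = 0.49.
Spending multiplier = 1/(1 − c + m) = 1/(1 − 0.49 + 0.3) = 1/0.81 ≈ 1.235.
Tax multiplier = −c·k = −0.49/0.81 ≈ −0.605. Need ΔY = −$58 billion, so ΔT = ΔY/(−c·k) = −(−$58 billion) × 0.81 / 0.49 ≈ +$96 billion.
The government should raise lump-sum taxes by $96 billion.

+$96 billion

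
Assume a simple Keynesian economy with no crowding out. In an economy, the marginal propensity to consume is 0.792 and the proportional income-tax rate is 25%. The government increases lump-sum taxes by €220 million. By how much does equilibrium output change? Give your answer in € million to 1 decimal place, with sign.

−€429.2 million

A lump-sum tax change of +€220 million shifts disposable income by −€220 million; first-round consumption changes by −c × ΔT = −0.792 × (+€220 million) = −€174.24 million.
Expenditure multiplier = 1/(1 − c(1−t)) = 1/(1 − 0.792×0.75) = 1/0.406 ≈ 2.463.
The tax multiplier is −c × k ≈ −1.951, so ΔY = k × (−c·ΔT) = (−€174.24 million) / 0.406 ≈ −€429.2 million.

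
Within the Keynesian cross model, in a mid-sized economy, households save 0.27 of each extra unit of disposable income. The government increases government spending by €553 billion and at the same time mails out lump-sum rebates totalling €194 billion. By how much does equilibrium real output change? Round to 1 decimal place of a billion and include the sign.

MPC = 1 − MPS = 1 − 0.27 = 0.73.
Expenditure multiplier = 1/(1 − MPC) = 1/(1 − 0.73) = 1/0.27 ≈ 3.704.
ΔG contributes k·ΔG = (+€553 billion) / 0.27 ≈ +€2,048.1 billion.
ΔT of −€194 billion changes first-round spending by −c·ΔT = +€141.62 billion, contributing k·(−c·ΔT) = (+€141.62 billion) / 0.27 ≈ +€524.5 billion.
Net ΔY = k(ΔG − c·ΔT) = (+€694.62 billion) / 0.27 ≈ +€2,572.7 billion.

+€2,572.7 billion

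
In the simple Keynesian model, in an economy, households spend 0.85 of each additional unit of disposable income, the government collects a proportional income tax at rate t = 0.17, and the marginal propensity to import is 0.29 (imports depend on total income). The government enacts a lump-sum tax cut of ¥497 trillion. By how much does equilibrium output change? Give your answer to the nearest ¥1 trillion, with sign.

+¥723 trillion

A lump-sum tax change of −¥497 trillion shifts disposable income by +¥497 trillion; first-round consumption changes by −c × ΔT = −0.85 × (−¥497 trillion) = +¥422.45 trillion.
Expenditure multiplier = 1/(1 − c(1−t) + m) = 1/(1 − 0.85×0.83 + 0.29) = 1/0.5845 ≈ 1.711.
The tax multiplier is −c × k ≈ −1.454, so ΔY = k × (−c·ΔT) = (+¥422.45 trillion) / 0.5845 ≈ +¥723 trillion.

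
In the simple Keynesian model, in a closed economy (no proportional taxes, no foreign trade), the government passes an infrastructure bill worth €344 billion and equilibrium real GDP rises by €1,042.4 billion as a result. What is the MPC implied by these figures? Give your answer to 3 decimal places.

Implied spending multiplier k = ΔY/ΔG = 1,042.4/344 ≈ 3.0302.
Since k = 1/(1 − MPC), MPC = 1 − 1/k = 1 − ΔG/ΔY = 1 − 344/1,042.4 ≈ 0.670.

0.670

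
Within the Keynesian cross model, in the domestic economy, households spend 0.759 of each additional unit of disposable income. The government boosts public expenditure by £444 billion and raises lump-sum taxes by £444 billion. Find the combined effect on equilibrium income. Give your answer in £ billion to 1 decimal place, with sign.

Expenditure multiplier = 1/(1 − MPC) = 1/(1 − 0.759) = 1/0.241 ≈ 4.149.
ΔG contributes k·ΔG = (+£444 billion) / 0.241 ≈ +£1,842.3 billion.
ΔT of +£444 billion changes first-round spending by −c·ΔT = −£336.996 billion, contributing k·(−c·ΔT) = (−£336.996 billion) / 0.241 ≈ −£1,398.3 billion.
With ΔG = ΔT and no other leakages, the balanced-budget multiplier is 1, so ΔY = ΔG = +£444 billion.

+£444.0 billion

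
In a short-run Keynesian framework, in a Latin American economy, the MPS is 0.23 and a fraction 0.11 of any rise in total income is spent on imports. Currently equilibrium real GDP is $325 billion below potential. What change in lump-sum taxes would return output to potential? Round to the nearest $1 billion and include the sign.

MPC = 1 − MPS = 1 − 0.23 = 0.77.
Spending multiplier = 1/(1 − c + m) = 1/(1 − 0.77 + 0.11) = 1/0.34 ≈ 2.941.
Tax multiplier = −c·k = −0.77/0.34 ≈ −2.265. Need ΔY = +$325 billion, so ΔT = ΔY/(−c·k) = −(+$325 billion) × 0.34 / 0.77 ≈ −$144 billion.
The government should cut lump-sum taxes by $144 billion.

−$144 billion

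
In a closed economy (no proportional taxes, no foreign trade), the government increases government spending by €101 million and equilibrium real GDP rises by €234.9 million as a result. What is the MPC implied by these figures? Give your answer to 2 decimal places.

Implied spending multiplier k = ΔY/ΔG = 234.9/101 ≈ 2.3257.
Since k = 1/(1 − MPC), MPC = 1 − 1/k = 1 − ΔG/ΔY = 1 − 101/234.9 ≈ 0.57.

0.57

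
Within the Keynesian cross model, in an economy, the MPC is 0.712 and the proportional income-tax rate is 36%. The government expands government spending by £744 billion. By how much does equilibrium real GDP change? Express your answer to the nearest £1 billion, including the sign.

+£1,367 billion

Government-spending multiplier = 1/(1 − c(1−t)) = 1/(1 − 0.712×0.64) = 1/0.54432 ≈ 1.837.
ΔY = k × ΔG = (+£744 billion) / 0.54432 ≈ +£1,367 billion.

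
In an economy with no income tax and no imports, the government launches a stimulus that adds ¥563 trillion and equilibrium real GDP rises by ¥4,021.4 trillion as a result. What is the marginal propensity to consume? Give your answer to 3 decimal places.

Implied spending multiplier k = ΔY/ΔG = 4,021.4/563 ≈ 7.1428.
Since k = 1/(1 − MPC), MPC = 1 − 1/k = 1 − ΔG/ΔY = 1 − 563/4,021.4 ≈ 0.860.

0.860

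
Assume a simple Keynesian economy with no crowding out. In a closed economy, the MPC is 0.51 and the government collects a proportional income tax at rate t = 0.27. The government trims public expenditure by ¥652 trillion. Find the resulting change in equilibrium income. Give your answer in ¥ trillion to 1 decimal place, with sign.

Expenditure multiplier = 1/(1 − c(1−t)) = 1/(1 − 0.51×0.73) = 1/0.6277 ≈ 1.593.
ΔY = k × ΔG = (−¥652 trillion) / 0.6277 ≈ −¥1,038.7 trillion.

−¥1,038.7 trillion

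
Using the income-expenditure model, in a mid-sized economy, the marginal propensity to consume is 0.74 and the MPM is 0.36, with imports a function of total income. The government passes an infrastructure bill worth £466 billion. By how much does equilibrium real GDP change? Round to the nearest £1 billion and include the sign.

+£752 billion

Government-spending multiplier = 1/(1 − c + m) = 1/(1 − 0.74 + 0.36) = 1/0.62 ≈ 1.613.
ΔY = k × ΔG = (+£466 billion) / 0.62 ≈ +£752 billion.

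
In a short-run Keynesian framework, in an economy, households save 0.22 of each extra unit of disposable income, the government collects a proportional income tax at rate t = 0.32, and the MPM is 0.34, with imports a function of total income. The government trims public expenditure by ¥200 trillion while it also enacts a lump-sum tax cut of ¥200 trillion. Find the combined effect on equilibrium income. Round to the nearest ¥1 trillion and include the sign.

MPC = 1 − MPS = 1 − 0.22 = 0.78.
Expenditure multiplier = 1/(1 − c(1−t) + m) = 1/(1 − 0.78×0.68 + 0.34) = 1/0.8096 ≈ 1.235.
ΔG contributes k·ΔG = (−¥200 trillion) / 0.8096 ≈ −¥247 trillion.
ΔT of −¥200 trillion changes first-round spending by −c·ΔT = +¥156 trillion, contributing k·(−c·ΔT) = (+¥156 trillion) / 0.8096 ≈ +¥192.7 trillion.
Net ΔY = k(ΔG − c·ΔT) = (−¥44 trillion) / 0.8096 ≈ −¥54 trillion.

−¥54 trillion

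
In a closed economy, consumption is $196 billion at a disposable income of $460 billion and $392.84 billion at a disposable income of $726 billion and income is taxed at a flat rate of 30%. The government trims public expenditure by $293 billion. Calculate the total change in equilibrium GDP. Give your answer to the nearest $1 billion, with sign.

MPC = ΔC/ΔYd = (392.84 − 196)/(726 − 460) = 196.84/266 = 0.74.
Spending multiplier = 1/(1 − c(1−t)) = 1/(1 − 0.74×0.7) = 1/0.482 ≈ 2.075.
ΔY = k × ΔG = (−$293 billion) / 0.482 ≈ −$608 billion.

−$608 billion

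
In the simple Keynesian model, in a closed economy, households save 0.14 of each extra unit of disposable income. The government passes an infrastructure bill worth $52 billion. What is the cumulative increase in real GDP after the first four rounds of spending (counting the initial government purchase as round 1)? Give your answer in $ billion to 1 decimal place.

$168.3 billion

MPC = 1 − MPS = 1 − 0.14 = 0.86.
Round 1 adds ΔG = $52 billion; each later round is MPC = 0.86 times the previous.
After 4 rounds: 52 + 44.72 + 38.4592 + 33.074912 = ΔG·(1 − c^4)/(1 − c) = 52 × (1 − 0.54700816)/0.14 ≈ $168.3 billion.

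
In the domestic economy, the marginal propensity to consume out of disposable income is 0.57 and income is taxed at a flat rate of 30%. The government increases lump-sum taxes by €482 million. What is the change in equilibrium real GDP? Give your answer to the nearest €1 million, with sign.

A lump-sum tax change of +€482 million shifts disposable income by −€482 million; first-round consumption changes by −c × ΔT = −0.57 × (+€482 million) = −€274.74 million.
Expenditure multiplier = 1/(1 − c(1−t)) = 1/(1 − 0.57×0.7) = 1/0.601 ≈ 1.664.
The tax multiplier is −c × k ≈ −0.948, so ΔY = k × (−c·ΔT) = (−€274.74 million) / 0.601 ≈ −€457 million.

−€457 million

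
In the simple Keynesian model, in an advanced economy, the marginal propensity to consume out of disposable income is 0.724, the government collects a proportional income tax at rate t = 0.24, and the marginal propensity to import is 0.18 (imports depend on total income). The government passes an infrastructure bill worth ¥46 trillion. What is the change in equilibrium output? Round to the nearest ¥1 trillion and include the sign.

Government-spending multiplier = 1/(1 − c(1−t) + m) = 1/(1 − 0.724×0.76 + 0.18) = 1/0.62976 ≈ 1.588.
ΔY = k × ΔG = (+¥46 trillion) / 0.62976 ≈ +¥73 trillion.

+¥73 trillion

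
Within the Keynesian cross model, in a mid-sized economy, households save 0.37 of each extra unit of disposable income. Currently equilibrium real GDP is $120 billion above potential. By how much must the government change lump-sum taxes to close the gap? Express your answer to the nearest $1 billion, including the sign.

MPC = 1 − MPS = 1 − 0.37 = 0.63.
Spending multiplier = 1/(1 − MPC) = 1/(1 − 0.63) = 1/0.37 ≈ 2.703.
Tax multiplier = −c·k = −0.63/0.37 ≈ −1.703. Need ΔY = −$120 billion, so ΔT = ΔY/(−c·k) = −(−$120 billion) × 0.37 / 0.63 ≈ +$70 billion.
The government should raise lump-sum taxes by $70 billion.

+$70 billion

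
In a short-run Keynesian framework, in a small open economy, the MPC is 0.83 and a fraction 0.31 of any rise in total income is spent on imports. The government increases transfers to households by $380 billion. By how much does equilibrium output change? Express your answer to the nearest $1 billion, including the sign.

The transfer change shifts disposable income by +$380 billion, so first-round consumption changes by c·ΔTR = 0.83 × (+$380 billion) = +$315.4 billion.
Expenditure multiplier = 1/(1 − c + m) = 1/(1 − 0.83 + 0.31) = 1/0.48 ≈ 2.083.
The transfer multiplier is c × k ≈ 1.729, so ΔY = k × (c·ΔTR) = (+$315.4 billion) / 0.48 ≈ +$657 billion.

+$657 billion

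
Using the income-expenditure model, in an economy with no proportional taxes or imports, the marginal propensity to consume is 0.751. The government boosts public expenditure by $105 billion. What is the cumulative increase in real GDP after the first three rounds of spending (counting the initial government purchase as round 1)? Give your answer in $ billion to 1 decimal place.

Round 1 adds ΔG = $105 billion; each later round is MPC = 0.751 times the previous.
After 3 rounds: 105 + 78.855 + 59.220105 = ΔG·(1 − c^3)/(1 − c) = 105 × (1 − 0.423564751)/0.249 ≈ $243.1 billion.

$243.1 billion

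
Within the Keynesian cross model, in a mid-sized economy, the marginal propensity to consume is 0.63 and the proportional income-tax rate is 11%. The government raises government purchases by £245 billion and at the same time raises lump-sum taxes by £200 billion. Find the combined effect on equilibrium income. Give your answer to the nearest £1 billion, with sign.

+£271 billion

Expenditure multiplier = 1/(1 − c(1−t)) = 1/(1 − 0.63×0.89) = 1/0.4393 ≈ 2.276.
ΔG contributes k·ΔG = (+£245 billion) / 0.4393 ≈ +£557.7 billion.
ΔT of +£200 billion changes first-round spending by −c·ΔT = −£126 billion, contributing k·(−c·ΔT) = (−£126 billion) / 0.4393 ≈ −£286.8 billion.
Net ΔY = k(ΔG − c·ΔT) = (+£119 billion) / 0.4393 ≈ +£271 billion.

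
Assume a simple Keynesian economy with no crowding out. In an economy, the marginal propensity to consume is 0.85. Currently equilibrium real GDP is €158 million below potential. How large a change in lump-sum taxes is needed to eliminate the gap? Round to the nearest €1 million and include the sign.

−€28 million

Spending multiplier = 1/(1 − MPC) = 1/(1 − 0.85) = 1/0.15 ≈ 6.667.
Tax multiplier = −c·k = −0.85/0.15 ≈ −5.667. Need ΔY = +€158 million, so ΔT = ΔY/(−c·k) = −(+€158 million) × 0.15 / 0.85 ≈ −€28 million.
The government should cut lump-sum taxes by €28 million.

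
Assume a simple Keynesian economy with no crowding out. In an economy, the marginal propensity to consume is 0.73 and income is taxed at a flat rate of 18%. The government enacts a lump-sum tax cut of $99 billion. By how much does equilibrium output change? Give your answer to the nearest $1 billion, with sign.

+$180 billion

A lump-sum tax change of −$99 billion shifts disposable income by +$99 billion; first-round consumption changes by −c × ΔT = −0.73 × (−$99 billion) = +$72.27 billion.
Expenditure multiplier = 1/(1 − c(1−t)) = 1/(1 − 0.73×0.82) = 1/0.4014 ≈ 2.491.
The tax multiplier is −c × k ≈ −1.819, so ΔY = k × (−c·ΔT) = (+$72.27 billion) / 0.4014 ≈ +$180 billion.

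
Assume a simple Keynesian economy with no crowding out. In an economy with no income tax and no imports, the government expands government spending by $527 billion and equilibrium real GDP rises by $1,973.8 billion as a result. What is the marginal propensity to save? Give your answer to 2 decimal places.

0.27

Implied spending multiplier k = ΔY/ΔG = 1,973.8/527 ≈ 3.7454.
Since k = 1/(1 − MPC), MPC = 1 − 1/k = 1 − ΔG/ΔY = 1 − 527/1,973.8 ≈ 0.73.
MPS = 1 − MPC = 0.27.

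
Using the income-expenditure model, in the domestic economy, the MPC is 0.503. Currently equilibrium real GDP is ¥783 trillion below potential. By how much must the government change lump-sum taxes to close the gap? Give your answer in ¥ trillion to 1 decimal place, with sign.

−¥773.7 trillion

Spending multiplier = 1/(1 − MPC) = 1/(1 − 0.503) = 1/0.497 ≈ 2.012.
Tax multiplier = −c·k = −0.503/0.497 ≈ −1.012. Need ΔY = +¥783 trillion, so ΔT = ΔY/(−c·k) = −(+¥783 trillion) × 0.497 / 0.503 ≈ −¥773.7 trillion.
The government should cut lump-sum taxes by ¥773.7 trillion.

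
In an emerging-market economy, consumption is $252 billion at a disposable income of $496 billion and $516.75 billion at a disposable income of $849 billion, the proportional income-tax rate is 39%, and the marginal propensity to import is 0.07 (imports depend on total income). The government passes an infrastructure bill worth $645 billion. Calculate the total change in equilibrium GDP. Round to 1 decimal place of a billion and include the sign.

+$1,053.1 billion

MPC = ΔC/ΔYd = (516.75 − 252)/(849 − 496) = 264.75/353 = 0.75.
Government-spending multiplier = 1/(1 − c(1−t) + m) = 1/(1 − 0.75×0.61 + 0.07) = 1/0.6125 ≈ 1.633.
ΔY = k × ΔG = (+$645 billion) / 0.6125 ≈ +$1,053.1 billion.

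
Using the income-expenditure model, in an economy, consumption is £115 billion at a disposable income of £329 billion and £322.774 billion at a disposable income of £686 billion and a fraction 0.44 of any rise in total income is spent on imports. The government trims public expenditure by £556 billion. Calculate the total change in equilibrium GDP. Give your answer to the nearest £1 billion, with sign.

MPC = ΔC/ΔYd = (322.774 − 115)/(686 − 329) = 207.774/357 = 0.582.
Expenditure multiplier = 1/(1 − c + m) = 1/(1 − 0.582 + 0.44) = 1/0.858 ≈ 1.166.
ΔY = k × ΔG = (−£556 billion) / 0.858 ≈ −£648 billion.

−£648 billion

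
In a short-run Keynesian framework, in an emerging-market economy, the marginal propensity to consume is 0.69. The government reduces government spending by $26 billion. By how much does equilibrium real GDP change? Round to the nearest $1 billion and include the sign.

Government-spending multiplier = 1/(1 − MPC) = 1/(1 − 0.69) = 1/0.31 ≈ 3.226.
ΔY = k × ΔG = (−$26 billion) / 0.31 ≈ −$84 billion.

−$84 billion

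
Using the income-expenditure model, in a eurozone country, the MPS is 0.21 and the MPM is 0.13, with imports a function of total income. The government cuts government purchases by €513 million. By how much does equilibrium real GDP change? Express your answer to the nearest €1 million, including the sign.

MPC = 1 − MPS = 1 − 0.21 = 0.79.
Spending multiplier = 1/(1 − c + m) = 1/(1 − 0.79 + 0.13) = 1/0.34 ≈ 2.941.
ΔY = k × ΔG = (−€513 million) / 0.34 ≈ −€1,509 million.

−€1,509 million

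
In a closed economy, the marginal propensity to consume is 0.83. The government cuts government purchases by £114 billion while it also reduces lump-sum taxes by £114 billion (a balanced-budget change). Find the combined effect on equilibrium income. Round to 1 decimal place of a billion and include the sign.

Expenditure multiplier = 1/(1 − MPC) = 1/(1 − 0.83) = 1/0.17 ≈ 5.882.
ΔG contributes k·ΔG = (−£114 billion) / 0.17 ≈ −£670.6 billion.
ΔT of −£114 billion changes first-round spending by −c·ΔT = +£94.62 billion, contributing k·(−c·ΔT) = (+£94.62 billion) / 0.17 ≈ +£556.6 billion.
With ΔG = ΔT and no other leakages, the balanced-budget multiplier is 1, so ΔY = ΔG = −£114 billion.

−£114.0 billion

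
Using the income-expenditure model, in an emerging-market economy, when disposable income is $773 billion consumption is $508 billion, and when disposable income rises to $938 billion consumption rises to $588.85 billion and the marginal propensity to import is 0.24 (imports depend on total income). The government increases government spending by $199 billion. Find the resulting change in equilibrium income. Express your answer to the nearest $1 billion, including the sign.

+$265 billion

MPC = ΔC/ΔYd = (588.85 − 508)/(938 − 773) = 80.85/165 = 0.49.
Spending multiplier = 1/(1 − c + m) = 1/(1 − 0.49 + 0.24) = 1/0.75 ≈ 1.333.
ΔY = k × ΔG = (+$199 billion) / 0.75 ≈ +$265 billion.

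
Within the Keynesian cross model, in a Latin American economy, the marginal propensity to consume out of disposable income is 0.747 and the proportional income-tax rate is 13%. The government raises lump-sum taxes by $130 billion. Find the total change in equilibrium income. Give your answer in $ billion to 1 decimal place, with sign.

A lump-sum tax change of +$130 billion shifts disposable income by −$130 billion; first-round consumption changes by −c × ΔT = −0.747 × (+$130 billion) = −$97.11 billion.
Expenditure multiplier = 1/(1 − c(1−t)) = 1/(1 − 0.747×0.87) = 1/0.35011 ≈ 2.856.
The tax multiplier is −c × k ≈ −2.134, so ΔY = k × (−c·ΔT) = (−$97.11 billion) / 0.35011 ≈ −$277.4 billion.

−$277.4 billion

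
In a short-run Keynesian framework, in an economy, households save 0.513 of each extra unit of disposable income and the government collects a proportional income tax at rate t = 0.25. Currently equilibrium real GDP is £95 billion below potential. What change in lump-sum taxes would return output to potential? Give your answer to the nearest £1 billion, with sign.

MPC = 1 − MPS = 1 − 0.513 = 0.487.
Spending multiplier = 1/(1 − c(1−t)) = 1/(1 − 0.487×0.75) = 1/0.63475 ≈ 1.575.
Tax multiplier = −c·k = −0.487/0.63475 ≈ −0.767. Need ΔY = +£95 billion, so ΔT = ΔY/(−c·k) = −(+£95 billion) × 0.63475 / 0.487 ≈ −£124 billion.
The government should cut lump-sum taxes by £124 billion.

−£124 billion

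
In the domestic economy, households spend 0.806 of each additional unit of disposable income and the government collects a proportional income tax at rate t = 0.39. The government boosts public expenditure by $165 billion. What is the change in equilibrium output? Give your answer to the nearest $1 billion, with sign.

+$325 billion

Government-spending multiplier = 1/(1 − c(1−t)) = 1/(1 − 0.806×0.61) = 1/0.50834 ≈ 1.967.
ΔY = k × ΔG = (+$165 billion) / 0.50834 ≈ +$325 billion.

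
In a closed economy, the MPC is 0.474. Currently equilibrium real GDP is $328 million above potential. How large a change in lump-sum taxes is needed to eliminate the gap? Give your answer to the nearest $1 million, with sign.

+$364 million

Spending multiplier = 1/(1 − MPC) = 1/(1 − 0.474) = 1/0.526 ≈ 1.901.
Tax multiplier = −c·k = −0.474/0.526 ≈ −0.901. Need ΔY = −$328 million, so ΔT = ΔY/(−c·k) = −(−$328 million) × 0.526 / 0.474 ≈ +$364 million.
The government should raise lump-sum taxes by $364 million.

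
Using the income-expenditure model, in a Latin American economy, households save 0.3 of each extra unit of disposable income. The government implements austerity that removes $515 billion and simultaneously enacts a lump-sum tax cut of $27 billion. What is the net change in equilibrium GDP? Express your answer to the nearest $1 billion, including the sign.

−$1,654 billion

MPC = 1 − MPS = 1 − 0.3 = 0.7.
Expenditure multiplier = 1/(1 − MPC) = 1/(1 − 0.7) = 1/0.3 ≈ 3.333.
ΔG contributes k·ΔG = (−$515 billion) / 0.3 ≈ −$1,716.7 billion.
ΔT of −$27 billion changes first-round spending by −c·ΔT = +$18.9 billion, contributing k·(−c·ΔT) = (+$18.9 billion) / 0.3 = +$63 billion.
Net ΔY = k(ΔG − c·ΔT) = (−$496.1 billion) / 0.3 ≈ −$1,654 billion.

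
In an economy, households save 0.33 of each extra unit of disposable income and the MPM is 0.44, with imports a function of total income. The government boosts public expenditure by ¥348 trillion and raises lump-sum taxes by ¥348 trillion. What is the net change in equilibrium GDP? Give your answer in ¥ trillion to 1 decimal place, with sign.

+¥149.1 trillion

MPC = 1 − MPS = 1 − 0.33 = 0.67.
Expenditure multiplier = 1/(1 − c + m) = 1/(1 − 0.67 + 0.44) = 1/0.77 ≈ 1.299.
ΔG contributes k·ΔG = (+¥348 trillion) / 0.77 ≈ +¥451.9 trillion.
ΔT of +¥348 trillion changes first-round spending by −c·ΔT = −¥233.16 trillion, contributing k·(−c·ΔT) = (−¥233.16 trillion) / 0.77 ≈ −¥302.8 trillion.
Net ΔY = k(ΔG − c·ΔT) = (+¥114.84 trillion) / 0.77 ≈ +¥149.1 trillion.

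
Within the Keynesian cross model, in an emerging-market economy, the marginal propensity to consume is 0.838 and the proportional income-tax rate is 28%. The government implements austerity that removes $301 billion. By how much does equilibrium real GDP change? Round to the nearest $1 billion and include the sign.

−$759 billion

Expenditure multiplier = 1/(1 − c(1−t)) = 1/(1 − 0.838×0.72) = 1/0.39664 ≈ 2.521.
ΔY = k × ΔG = (−$301 billion) / 0.39664 ≈ −$759 billion.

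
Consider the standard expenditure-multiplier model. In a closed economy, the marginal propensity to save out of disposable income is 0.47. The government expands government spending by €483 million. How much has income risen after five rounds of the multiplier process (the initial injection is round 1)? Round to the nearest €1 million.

MPC = 1 − MPS = 1 − 0.47 = 0.53.
Round 1 adds ΔG = €483 million; each later round is MPC = 0.53 times the previous.
After 5 rounds: 483 + 255.99 + 135.6747 + 71.907591 + 38.11102323 = ΔG·(1 − c^5)/(1 − c) = 483 × (1 − 0.0418195493)/0.47 ≈ €985 million.

€985 million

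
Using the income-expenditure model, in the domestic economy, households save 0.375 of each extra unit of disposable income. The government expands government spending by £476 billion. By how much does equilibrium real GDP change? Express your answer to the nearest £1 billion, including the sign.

+£1,269 billion

MPC = 1 − MPS = 1 − 0.375 = 0.625.
Spending multiplier = 1/(1 − MPC) = 1/(1 − 0.625) = 1/0.375 ≈ 2.667.
ΔY = k × ΔG = (+£476 billion) / 0.375 ≈ +£1,269 billion.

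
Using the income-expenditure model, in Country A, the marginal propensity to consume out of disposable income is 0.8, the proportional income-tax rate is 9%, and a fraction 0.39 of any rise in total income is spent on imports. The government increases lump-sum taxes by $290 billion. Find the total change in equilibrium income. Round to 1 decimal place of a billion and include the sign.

−$350.5 billion

A lump-sum tax change of +$290 billion shifts disposable income by −$290 billion; first-round consumption changes by −c × ΔT = −0.8 × (+$290 billion) = −$232 billion.
Expenditure multiplier = 1/(1 − c(1−t) + m) = 1/(1 − 0.8×0.91 + 0.39) = 1/0.662 ≈ 1.511.
The tax multiplier is −c × k ≈ −1.208, so ΔY = k × (−c·ΔT) = (−$232 billion) / 0.662 ≈ −$350.5 billion.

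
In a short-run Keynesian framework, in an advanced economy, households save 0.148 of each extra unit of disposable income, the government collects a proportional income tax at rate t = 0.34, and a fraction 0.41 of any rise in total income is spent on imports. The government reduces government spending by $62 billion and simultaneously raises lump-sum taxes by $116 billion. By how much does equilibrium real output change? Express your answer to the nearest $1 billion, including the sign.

−$190 billion

MPC = 1 − MPS = 1 − 0.148 = 0.852.
Expenditure multiplier = 1/(1 − c(1−t) + m) = 1/(1 − 0.852×0.66 + 0.41) = 1/0.84768 ≈ 1.18.
ΔG contributes k·ΔG = (−$62 billion) / 0.84768 ≈ −$73.1 billion.
ΔT of +$116 billion changes first-round spending by −c·ΔT = −$98.832 billion, contributing k·(−c·ΔT) = (−$98.832 billion) / 0.84768 ≈ −$116.6 billion.
Net ΔY = k(ΔG − c·ΔT) = (−$160.832 billion) / 0.84768 ≈ −$190 billion.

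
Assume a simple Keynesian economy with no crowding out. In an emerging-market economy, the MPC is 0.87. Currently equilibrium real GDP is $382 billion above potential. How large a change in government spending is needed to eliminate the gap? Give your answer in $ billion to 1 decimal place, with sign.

−$49.7 billion

Spending multiplier = 1/(1 − MPC) = 1/(1 − 0.87) = 1/0.13 ≈ 7.692.
Need ΔY = −$382 billion, so ΔG = ΔY/k = (−$382 billion) × 0.13 ≈ −$49.7 billion.
The government should cut government spending by $49.7 billion.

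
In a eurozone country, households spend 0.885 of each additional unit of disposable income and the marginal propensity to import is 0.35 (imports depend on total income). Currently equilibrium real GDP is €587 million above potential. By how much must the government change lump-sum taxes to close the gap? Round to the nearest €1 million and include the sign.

+€308 million

Spending multiplier = 1/(1 − c + m) = 1/(1 − 0.885 + 0.35) = 1/0.465 ≈ 2.151.
Tax multiplier = −c·k = −0.885/0.465 ≈ −1.903. Need ΔY = −€587 million, so ΔT = ΔY/(−c·k) = −(−€587 million) × 0.465 / 0.885 ≈ +€308 million.
The government should raise lump-sum taxes by €308 million.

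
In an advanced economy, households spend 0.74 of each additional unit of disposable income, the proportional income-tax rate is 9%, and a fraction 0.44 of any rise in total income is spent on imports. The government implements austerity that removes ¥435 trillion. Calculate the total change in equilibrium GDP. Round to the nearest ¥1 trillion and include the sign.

Expenditure multiplier = 1/(1 − c(1−t) + m) = 1/(1 − 0.74×0.91 + 0.44) = 1/0.7666 ≈ 1.304.
ΔY = k × ΔG = (−¥435 trillion) / 0.7666 ≈ −¥567 trillion.

−¥567 trillion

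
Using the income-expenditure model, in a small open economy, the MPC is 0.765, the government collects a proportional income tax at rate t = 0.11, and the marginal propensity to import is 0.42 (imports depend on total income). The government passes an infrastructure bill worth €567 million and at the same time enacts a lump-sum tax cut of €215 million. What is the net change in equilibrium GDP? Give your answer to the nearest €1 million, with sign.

+€990 million

Expenditure multiplier = 1/(1 − c(1−t) + m) = 1/(1 − 0.765×0.89 + 0.42) = 1/0.73915 ≈ 1.353.
ΔG contributes k·ΔG = (+€567 million) / 0.73915 ≈ +€767.1 million.
ΔT of −€215 million changes first-round spending by −c·ΔT = +€164.475 million, contributing k·(−c·ΔT) = (+€164.475 million) / 0.73915 ≈ +€222.5 million.
Net ΔY = k(ΔG − c·ΔT) = (+€731.475 million) / 0.73915 ≈ +€990 million.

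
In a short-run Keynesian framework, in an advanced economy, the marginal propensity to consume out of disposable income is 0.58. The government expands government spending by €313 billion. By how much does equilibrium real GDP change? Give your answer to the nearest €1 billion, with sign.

+€745 billion

Government-spending multiplier = 1/(1 − MPC) = 1/(1 − 0.58) = 1/0.42 ≈ 2.381.
ΔY = k × ΔG = (+€313 billion) / 0.42 ≈ +€745 billion.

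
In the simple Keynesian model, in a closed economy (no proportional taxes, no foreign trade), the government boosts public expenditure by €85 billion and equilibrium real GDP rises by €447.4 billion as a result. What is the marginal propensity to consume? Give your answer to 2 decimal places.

Implied spending multiplier k = ΔY/ΔG = 447.4/85 ≈ 5.2635.
Since k = 1/(1 − MPC), MPC = 1 − 1/k = 1 − ΔG/ΔY = 1 − 85/447.4 ≈ 0.81.

0.81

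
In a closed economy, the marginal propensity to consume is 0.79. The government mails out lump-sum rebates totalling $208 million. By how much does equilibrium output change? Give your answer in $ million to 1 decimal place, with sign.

+$782.5 million

A lump-sum tax change of −$208 million shifts disposable income by +$208 million; first-round consumption changes by −c × ΔT = −0.79 × (−$208 million) = +$164.32 million.
Expenditure multiplier = 1/(1 − MPC) = 1/(1 − 0.79) = 1/0.21 ≈ 4.762.
The tax multiplier is −c × k ≈ −3.762, so ΔY = k × (−c·ΔT) = (+$164.32 million) / 0.21 ≈ +$782.5 million.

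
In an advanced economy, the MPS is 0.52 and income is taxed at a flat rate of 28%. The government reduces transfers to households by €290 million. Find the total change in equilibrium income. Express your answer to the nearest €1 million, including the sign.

−€213 million

MPC = 1 − MPS = 1 − 0.52 = 0.48.
The transfer change shifts disposable income by −€290 million, so first-round consumption changes by c·ΔTR = 0.48 × (−€290 million) = −€139.2 million.
Expenditure multiplier = 1/(1 − c(1−t)) = 1/(1 − 0.48×0.72) = 1/0.6544 ≈ 1.528.
The transfer multiplier is c × k ≈ 0.733, so ΔY = k × (c·ΔTR) = (−€139.2 million) / 0.6544 ≈ −€213 million.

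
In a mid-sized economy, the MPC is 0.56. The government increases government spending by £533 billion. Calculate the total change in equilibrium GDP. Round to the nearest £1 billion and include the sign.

Spending multiplier = 1/(1 − MPC) = 1/(1 − 0.56) = 1/0.44 ≈ 2.273.
ΔY = k × ΔG = (+£533 billion) / 0.44 ≈ +£1,211 billion.

+£1,211 billion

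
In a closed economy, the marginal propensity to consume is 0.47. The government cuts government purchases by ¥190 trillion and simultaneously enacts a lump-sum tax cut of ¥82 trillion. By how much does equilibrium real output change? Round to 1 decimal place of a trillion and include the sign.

−¥285.8 trillion

Expenditure multiplier = 1/(1 − MPC) = 1/(1 − 0.47) = 1/0.53 ≈ 1.887.
ΔG contributes k·ΔG = (−¥190 trillion) / 0.53 ≈ −¥358.5 trillion.
ΔT of −¥82 trillion changes first-round spending by −c·ΔT = +¥38.54 trillion, contributing k·(−c·ΔT) = (+¥38.54 trillion) / 0.53 ≈ +¥72.7 trillion.
Net ΔY = k(ΔG − c·ΔT) = (−¥151.46 trillion) / 0.53 ≈ −¥285.8 trillion.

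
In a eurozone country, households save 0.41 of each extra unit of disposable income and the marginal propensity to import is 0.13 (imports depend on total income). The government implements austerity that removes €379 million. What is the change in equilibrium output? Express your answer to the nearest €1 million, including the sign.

−€702 million

MPC = 1 − MPS = 1 − 0.41 = 0.59.
Spending multiplier = 1/(1 − c + m) = 1/(1 − 0.59 + 0.13) = 1/0.54 ≈ 1.852.
ΔY = k × ΔG = (−€379 million) / 0.54 ≈ −€702 million.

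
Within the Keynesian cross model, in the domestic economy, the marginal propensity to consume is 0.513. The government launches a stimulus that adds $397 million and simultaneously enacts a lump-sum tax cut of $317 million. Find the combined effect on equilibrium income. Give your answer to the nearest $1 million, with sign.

+$1,149 million

Expenditure multiplier = 1/(1 − MPC) = 1/(1 − 0.513) = 1/0.487 ≈ 2.053.
ΔG contributes k·ΔG = (+$397 million) / 0.487 ≈ +$815.2 million.
ΔT of −$317 million changes first-round spending by −c·ΔT = +$162.621 million, contributing k·(−c·ΔT) = (+$162.621 million) / 0.487 ≈ +$333.9 million.
Net ΔY = k(ΔG − c·ΔT) = (+$559.621 million) / 0.487 ≈ +$1,149 million.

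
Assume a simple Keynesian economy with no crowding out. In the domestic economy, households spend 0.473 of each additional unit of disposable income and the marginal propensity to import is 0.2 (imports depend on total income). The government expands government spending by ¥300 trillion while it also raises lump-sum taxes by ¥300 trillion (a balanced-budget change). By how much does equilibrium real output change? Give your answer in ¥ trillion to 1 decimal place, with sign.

+¥217.5 trillion

Expenditure multiplier = 1/(1 − c + m) = 1/(1 − 0.473 + 0.2) = 1/0.727 ≈ 1.376.
ΔG contributes k·ΔG = (+¥300 trillion) / 0.727 ≈ +¥412.7 trillion.
ΔT of +¥300 trillion changes first-round spending by −c·ΔT = −¥141.9 trillion, contributing k·(−c·ΔT) = (−¥141.9 trillion) / 0.727 ≈ −¥195.2 trillion.
Net ΔY = k(ΔG − c·ΔT) = (+¥158.1 trillion) / 0.727 ≈ +¥217.5 trillion.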